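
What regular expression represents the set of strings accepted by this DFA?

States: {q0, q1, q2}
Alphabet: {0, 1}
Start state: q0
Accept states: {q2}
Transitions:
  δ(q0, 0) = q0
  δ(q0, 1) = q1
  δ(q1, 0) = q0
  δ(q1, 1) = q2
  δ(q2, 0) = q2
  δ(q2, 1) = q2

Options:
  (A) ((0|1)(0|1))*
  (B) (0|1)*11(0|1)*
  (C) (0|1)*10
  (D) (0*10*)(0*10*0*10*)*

Check each option against the DFA on short strings; one disagreement eliminates an option:
  (A) ((0|1)(0|1))*: on ε the DFA stays in q0 and rejects (q0 ∉ Accept), but the regex matches it → eliminate
  (B) (0|1)*11(0|1)*: agrees with the DFA on every string of length ≤ 6
  (C) (0|1)*10: on '10' the DFA goes q0 → q1 → q0 and rejects (q0 ∉ Accept), but the regex matches it → eliminate
  (D) (0*10*)(0*10*0*10*)*: on '1' the DFA goes q0 → q1 and rejects (q1 ∉ Accept), but the regex matches it → eliminate
Only (B) is consistent with the DFA.
(B) (0|1)*11(0|1)*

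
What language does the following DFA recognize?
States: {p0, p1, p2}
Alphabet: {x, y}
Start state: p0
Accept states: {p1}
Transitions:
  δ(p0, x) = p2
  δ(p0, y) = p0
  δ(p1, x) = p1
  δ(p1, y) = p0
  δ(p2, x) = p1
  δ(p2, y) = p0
Testing a few strings:
  'y' → reject
  'xxyx' → reject
  'yxx' → accept
  'xxxy' → reject
State roles: p0=last symbol not x; p1=two trailing x's; p2=one trailing x
All strings over {x,y} ending with xx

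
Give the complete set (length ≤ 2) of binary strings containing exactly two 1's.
11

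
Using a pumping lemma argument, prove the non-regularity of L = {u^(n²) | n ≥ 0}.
Assume L is regular with pumping length p. Idea: pumping adds a fixed amount, but gaps between consecutive squares grow.
Choose s = u^(p²) (length p² ≥ p). By the pumping lemma, s = xyz with |xy| ≤ p, |y| > 0, so |y| = k with 1 ≤ k ≤ p. Then |xy²z| = p²+k. Since p² < p²+k ≤ p²+p < (p+1)², the length p²+k lies strictly between consecutive squares, so it is not a perfect square and xy²z ∉ L.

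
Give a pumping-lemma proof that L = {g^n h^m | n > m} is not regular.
Assume L is regular with pumping length p. Idea: pumping down the g-block drops the g-count to at most the h-count.
Choose s = g^(p+1) h^p ∈ L (|s| = 2p+1 ≥ p). By the pumping lemma, s = xyz with |xy| ≤ p, |y| > 0, so y = g^k with k ≥ 1. Take i = 0: xz = g^(p+1−k) h^p. Since k ≥ 1, p+1−k ≤ p, so the number of g's is no longer strictly greater than the number of h's, hence xz ∉ L.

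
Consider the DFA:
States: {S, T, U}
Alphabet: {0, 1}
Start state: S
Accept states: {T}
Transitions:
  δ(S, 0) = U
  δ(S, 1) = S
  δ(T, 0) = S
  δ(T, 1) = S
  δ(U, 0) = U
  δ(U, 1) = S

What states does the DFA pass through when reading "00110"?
read '0': S → U
  read '0': U → U
  read '1': U → S
  read '1': S → S
  read '0': S → U
S -> U -> U -> S -> S -> U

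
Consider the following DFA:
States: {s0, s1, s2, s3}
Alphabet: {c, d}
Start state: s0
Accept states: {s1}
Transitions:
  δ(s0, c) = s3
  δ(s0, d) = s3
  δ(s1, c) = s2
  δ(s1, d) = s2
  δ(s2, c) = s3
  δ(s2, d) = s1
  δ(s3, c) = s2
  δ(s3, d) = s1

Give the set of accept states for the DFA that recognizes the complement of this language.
Complement accept states = All states \ Original accept states
= {s0, s1, s2, s3} \ {s1}
{s0, s2, s3}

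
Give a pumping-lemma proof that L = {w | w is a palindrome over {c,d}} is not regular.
Assume L is regular with pumping length p. Idea: pumping the leading c-block breaks the symmetry.
Choose s = c^p d c^p (a palindrome of length 2p+1 ≥ p). By the pumping lemma, s = xyz with |xy| ≤ p, |y| > 0, so y = c^k with k > 0 (xy lies entirely in the first c^p). Then xy²z = c^(p+k) d c^p, which is not a palindrome since p+k ≠ p.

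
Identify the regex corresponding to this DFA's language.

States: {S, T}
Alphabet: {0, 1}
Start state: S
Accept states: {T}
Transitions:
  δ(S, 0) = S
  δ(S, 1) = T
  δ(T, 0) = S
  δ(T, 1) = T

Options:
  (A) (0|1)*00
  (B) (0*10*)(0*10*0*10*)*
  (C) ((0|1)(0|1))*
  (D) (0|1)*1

Check each option against the DFA on short strings; one disagreement eliminates an option:
  (A) (0|1)*00: on '1' the DFA goes S → T and accepts (T ∈ Accept), but the regex does not match it → eliminate
  (B) (0*10*)(0*10*0*10*)*: on '10' the DFA goes S → T → S and rejects (S ∉ Accept), but the regex matches it → eliminate
  (C) ((0|1)(0|1))*: on ε the DFA stays in S and rejects (S ∉ Accept), but the regex matches it → eliminate
  (D) (0|1)*1: agrees with the DFA on every string of length ≤ 6
Only (D) is consistent with the DFA.
(D) (0|1)*1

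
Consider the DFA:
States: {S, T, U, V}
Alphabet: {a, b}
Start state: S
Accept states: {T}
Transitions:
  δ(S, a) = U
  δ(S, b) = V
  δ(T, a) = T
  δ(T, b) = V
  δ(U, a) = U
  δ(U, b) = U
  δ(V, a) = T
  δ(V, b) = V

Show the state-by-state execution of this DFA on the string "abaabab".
read 'a': S → U
  read 'b': U → U
  read 'a': U → U
  read 'a': U → U
  read 'b': U → U
  read 'a': U → U
  read 'b': U → U
S -> U -> U -> U -> U -> U -> U -> U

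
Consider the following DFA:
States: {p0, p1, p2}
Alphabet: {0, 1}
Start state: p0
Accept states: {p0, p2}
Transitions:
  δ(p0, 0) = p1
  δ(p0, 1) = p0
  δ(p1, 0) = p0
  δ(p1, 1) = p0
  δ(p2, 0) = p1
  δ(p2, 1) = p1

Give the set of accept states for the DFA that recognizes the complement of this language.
Complement accept states = All states \ Original accept states
= {p0, p1, p2} \ {p0, p2}
{p1}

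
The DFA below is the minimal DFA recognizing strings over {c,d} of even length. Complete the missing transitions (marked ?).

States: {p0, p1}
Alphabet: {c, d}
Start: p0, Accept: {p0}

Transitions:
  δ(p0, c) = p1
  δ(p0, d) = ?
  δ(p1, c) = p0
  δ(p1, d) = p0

From the language and accept set, identify what each state tracks — p0: even length so far; p1: odd length so far.
Each missing δ(q, a) is the state matching the new tracked value after reading a.
δ(p0, d) = p1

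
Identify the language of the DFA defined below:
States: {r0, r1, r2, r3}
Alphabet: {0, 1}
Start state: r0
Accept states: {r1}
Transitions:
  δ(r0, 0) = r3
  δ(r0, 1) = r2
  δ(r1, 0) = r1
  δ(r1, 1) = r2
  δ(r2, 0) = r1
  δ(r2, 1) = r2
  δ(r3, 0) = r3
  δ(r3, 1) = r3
Testing a few strings:
  '1' → reject
  '0' → reject
  '01' → reject
  '011' → reject
State roles: r0=no input read; r1=started with 1, last symbol 0; r2=started with 1, last symbol 1; r3=started with 0 (dead)
All binary strings that start with 1 and end with 0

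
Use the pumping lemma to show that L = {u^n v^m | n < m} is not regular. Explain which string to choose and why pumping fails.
Assume L is regular with pumping length p. Idea: pumping up the u-block makes the u-count reach the v-count.
Choose s = u^p v^(p+1) ∈ L. By the pumping lemma, s = xyz with |xy| ≤ p, |y| > 0, so y = u^k with k ≥ 1. Then xy²z = u^(p+k) v^(p+1). Since p+k ≥ p+1, the number of u's is no longer strictly less than the number of v's, so xy²z ∉ L.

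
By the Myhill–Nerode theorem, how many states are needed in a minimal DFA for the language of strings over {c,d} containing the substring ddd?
By Myhill–Nerode, count the distinguishable equivalence classes: 4 classes — one per longest suffix of the input that is a prefix of 'ddd' (lengths 0 through 2), plus an absorbing 'already seen ddd' class.
4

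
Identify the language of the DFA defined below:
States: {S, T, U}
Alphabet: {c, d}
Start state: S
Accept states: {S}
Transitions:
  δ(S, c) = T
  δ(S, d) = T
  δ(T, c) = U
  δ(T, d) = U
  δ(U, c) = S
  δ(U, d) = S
Testing a few strings:
  'c' → reject
  'ddcc' → reject
  'ddd' → accept
  'cd' → reject
State roles: S=length ≡ 0 (mod 3); T=length ≡ 1 (mod 3); U=length ≡ 2 (mod 3)
All strings over {c,d} whose length is a multiple of 3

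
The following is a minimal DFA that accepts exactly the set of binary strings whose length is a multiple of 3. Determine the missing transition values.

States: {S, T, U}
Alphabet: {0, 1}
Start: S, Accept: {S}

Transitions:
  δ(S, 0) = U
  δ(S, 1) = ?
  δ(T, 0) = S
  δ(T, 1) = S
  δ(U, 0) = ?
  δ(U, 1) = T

From the language and accept set, identify what each state tracks — S: length ≡ 0 (mod 3); T: length ≡ 2 (mod 3); U: length ≡ 1 (mod 3).
Each missing δ(q, a) is the state matching the new tracked value after reading a.
δ(S, 1) = U; δ(U, 0) = T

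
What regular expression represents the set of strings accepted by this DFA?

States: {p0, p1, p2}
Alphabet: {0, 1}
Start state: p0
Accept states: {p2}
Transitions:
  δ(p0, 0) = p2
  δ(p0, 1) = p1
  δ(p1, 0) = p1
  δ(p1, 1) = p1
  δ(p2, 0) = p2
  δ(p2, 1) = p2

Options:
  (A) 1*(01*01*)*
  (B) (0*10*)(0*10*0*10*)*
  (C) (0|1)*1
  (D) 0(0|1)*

Check each option against the DFA on short strings; one disagreement eliminates an option:
  (A) 1*(01*01*)*: on ε the DFA stays in p0 and rejects (p0 ∉ Accept), but the regex matches it → eliminate
  (B) (0*10*)(0*10*0*10*)*: on '0' the DFA goes p0 → p2 and accepts (p2 ∈ Accept), but the regex does not match it → eliminate
  (C) (0|1)*1: on '0' the DFA goes p0 → p2 and accepts (p2 ∈ Accept), but the regex does not match it → eliminate
  (D) 0(0|1)*: agrees with the DFA on every string of length ≤ 6
Only (D) is consistent with the DFA.
(D) 0(0|1)*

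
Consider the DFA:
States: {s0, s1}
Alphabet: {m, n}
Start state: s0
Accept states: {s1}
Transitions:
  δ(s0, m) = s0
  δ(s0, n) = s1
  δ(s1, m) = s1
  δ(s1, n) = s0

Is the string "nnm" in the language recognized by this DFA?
Processing string "nnm":
  s0 --n--> s1
  s1 --n--> s0
  s0 --m--> s0
Final state: s0
Accept states: {s1}
No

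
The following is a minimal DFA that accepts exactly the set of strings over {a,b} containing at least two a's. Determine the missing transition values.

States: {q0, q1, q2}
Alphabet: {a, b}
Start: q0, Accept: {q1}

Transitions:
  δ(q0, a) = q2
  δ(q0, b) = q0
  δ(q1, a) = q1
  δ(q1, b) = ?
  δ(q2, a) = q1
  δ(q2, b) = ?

From the language and accept set, identify what each state tracks — q0: zero a's seen; q1: ≥ two a's seen; q2: one a seen.
Each missing δ(q, a) is the state matching the new tracked value after reading a.
δ(q1, b) = q1; δ(q2, b) = q2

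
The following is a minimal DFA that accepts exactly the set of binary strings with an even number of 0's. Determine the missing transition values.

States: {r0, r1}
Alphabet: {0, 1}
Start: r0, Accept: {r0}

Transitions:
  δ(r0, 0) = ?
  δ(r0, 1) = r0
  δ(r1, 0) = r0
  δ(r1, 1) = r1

From the language and accept set, identify what each state tracks — r0: even number of 0's so far; r1: odd number of 0's so far.
Each missing δ(q, a) is the state matching the new tracked value after reading a.
δ(r0, 0) = r1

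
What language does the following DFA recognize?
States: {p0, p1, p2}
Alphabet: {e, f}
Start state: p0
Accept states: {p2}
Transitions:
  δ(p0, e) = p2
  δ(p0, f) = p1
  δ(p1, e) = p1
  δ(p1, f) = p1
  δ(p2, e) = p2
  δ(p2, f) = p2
Testing a few strings:
  'eff' → accept
  'fef' → reject
  'e' → accept
  'fe' → reject
State roles: p0=no input read; p1=started with f (dead); p2=started with e
All strings over {e,f} starting with e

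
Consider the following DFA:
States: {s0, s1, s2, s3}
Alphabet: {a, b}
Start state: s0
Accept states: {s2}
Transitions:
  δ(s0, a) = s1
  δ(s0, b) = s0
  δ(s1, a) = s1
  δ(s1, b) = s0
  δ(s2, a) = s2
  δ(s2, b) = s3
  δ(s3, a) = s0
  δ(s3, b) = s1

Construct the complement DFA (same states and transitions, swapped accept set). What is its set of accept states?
Complement accept states = All states \ Original accept states
= {s0, s1, s2, s3} \ {s2}
{s0, s1, s3}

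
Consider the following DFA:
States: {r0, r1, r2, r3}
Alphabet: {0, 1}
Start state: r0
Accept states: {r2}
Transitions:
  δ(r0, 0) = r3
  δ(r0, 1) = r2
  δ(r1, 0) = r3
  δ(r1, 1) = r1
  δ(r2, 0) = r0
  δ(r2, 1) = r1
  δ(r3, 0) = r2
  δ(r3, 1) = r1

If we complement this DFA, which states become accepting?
Complement accept states = All states \ Original accept states
= {r0, r1, r2, r3} \ {r2}
{r0, r1, r3}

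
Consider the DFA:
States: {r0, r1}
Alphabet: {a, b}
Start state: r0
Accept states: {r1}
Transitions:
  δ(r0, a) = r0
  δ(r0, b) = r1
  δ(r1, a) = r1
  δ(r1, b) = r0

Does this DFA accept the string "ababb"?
Processing string "ababb":
  r0 --a--> r0
  r0 --b--> r1
  r1 --a--> r1
  r1 --b--> r0
  r0 --b--> r1
Final state: r1
Accept states: {r1}
Yes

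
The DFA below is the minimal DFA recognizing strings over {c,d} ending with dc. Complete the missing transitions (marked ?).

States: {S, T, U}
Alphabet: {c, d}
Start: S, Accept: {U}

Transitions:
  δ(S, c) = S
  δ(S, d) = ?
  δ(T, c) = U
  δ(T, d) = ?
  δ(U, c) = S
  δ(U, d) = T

From the language and accept set, identify what each state tracks — S: no suffix match; T: one trailing d; U: suffix is dc.
Each missing δ(q, a) is the state matching the new tracked value after reading a.
δ(S, d) = T; δ(T, d) = T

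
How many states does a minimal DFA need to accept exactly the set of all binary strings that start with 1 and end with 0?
By Myhill–Nerode, count the distinguishable equivalence classes: four classes — empty / starts-1-ends-1 / starts-1-ends-0 / starts-0 (dead).
4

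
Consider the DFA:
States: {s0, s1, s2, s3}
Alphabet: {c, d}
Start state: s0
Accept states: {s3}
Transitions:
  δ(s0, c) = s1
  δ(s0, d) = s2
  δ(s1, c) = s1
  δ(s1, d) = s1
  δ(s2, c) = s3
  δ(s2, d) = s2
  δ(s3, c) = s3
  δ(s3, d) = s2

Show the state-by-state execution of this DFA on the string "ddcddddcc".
read 'd': s0 → s2
  read 'd': s2 → s2
  read 'c': s2 → s3
  read 'd': s3 → s2
  read 'd': s2 → s2
  read 'd': s2 → s2
  read 'd': s2 → s2
  read 'c': s2 → s3
  read 'c': s3 → s3
s0 -> s2 -> s2 -> s3 -> s2 -> s2 -> s2 -> s2 -> s3 -> s3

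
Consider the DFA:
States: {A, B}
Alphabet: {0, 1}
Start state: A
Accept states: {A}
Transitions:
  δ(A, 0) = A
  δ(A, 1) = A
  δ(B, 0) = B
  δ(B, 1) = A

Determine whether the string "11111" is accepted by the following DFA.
Processing string "11111":
  A --1--> A
  A --1--> A
  A --1--> A
  A --1--> A
  A --1--> A
Final state: A
Accept states: {A}
Yes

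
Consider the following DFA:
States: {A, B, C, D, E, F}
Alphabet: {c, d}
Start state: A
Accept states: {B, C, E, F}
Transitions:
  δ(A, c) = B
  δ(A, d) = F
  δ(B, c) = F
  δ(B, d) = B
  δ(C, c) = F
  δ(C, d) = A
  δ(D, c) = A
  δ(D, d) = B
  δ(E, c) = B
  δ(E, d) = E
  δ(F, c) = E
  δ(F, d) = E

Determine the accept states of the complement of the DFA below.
Complement accept states = All states \ Original accept states
= {A, B, C, D, E, F} \ {B, C, E, F}
{A, D}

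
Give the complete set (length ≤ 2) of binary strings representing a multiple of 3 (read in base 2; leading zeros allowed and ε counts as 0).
ε, 0, 00, 11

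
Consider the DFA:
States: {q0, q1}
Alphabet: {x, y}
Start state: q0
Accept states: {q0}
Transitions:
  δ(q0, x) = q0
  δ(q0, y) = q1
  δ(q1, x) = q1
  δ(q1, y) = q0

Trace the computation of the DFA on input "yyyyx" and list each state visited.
read 'y': q0 → q1
  read 'y': q1 → q0
  read 'y': q0 → q1
  read 'y': q1 → q0
  read 'x': q0 → q0
q0 -> q1 -> q0 -> q1 -> q0 -> q0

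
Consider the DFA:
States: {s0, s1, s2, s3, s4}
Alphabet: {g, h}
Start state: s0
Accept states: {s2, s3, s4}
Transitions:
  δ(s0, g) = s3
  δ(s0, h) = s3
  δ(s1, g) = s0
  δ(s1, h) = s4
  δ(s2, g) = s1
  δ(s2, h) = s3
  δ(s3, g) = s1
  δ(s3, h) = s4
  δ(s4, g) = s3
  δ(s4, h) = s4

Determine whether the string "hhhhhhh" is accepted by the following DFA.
Processing string "hhhhhhh":
  s0 --h--> s3
  s3 --h--> s4
  s4 --h--> s4
  s4 --h--> s4
  s4 --h--> s4
  s4 --h--> s4
  s4 --h--> s4
Final state: s4
Accept states: {s2, s3, s4}
Yes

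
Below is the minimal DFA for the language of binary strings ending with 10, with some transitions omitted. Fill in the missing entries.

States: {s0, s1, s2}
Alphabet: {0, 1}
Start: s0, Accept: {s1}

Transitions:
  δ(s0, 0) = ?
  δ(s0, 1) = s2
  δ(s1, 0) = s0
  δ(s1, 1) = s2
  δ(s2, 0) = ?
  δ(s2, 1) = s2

From the language and accept set, identify what each state tracks — s0: no suffix match; s1: suffix is 10; s2: one trailing 1.
Each missing δ(q, a) is the state matching the new tracked value after reading a.
δ(s0, 0) = s0; δ(s2, 0) = s1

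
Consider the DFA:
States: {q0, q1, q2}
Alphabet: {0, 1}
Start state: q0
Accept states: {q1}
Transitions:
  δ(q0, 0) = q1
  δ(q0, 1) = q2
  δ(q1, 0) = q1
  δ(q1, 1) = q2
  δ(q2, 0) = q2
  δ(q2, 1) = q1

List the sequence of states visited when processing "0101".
read '0': q0 → q1
  read '1': q1 → q2
  read '0': q2 → q2
  read '1': q2 → q1
q0 -> q1 -> q2 -> q2 -> q1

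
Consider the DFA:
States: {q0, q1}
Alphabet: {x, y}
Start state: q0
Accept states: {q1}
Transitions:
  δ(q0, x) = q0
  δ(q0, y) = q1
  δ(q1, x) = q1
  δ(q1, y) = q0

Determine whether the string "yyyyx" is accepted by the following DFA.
Processing string "yyyyx":
  q0 --y--> q1
  q1 --y--> q0
  q0 --y--> q1
  q1 --y--> q0
  q0 --x--> q0
Final state: q0
Accept states: {q1}
No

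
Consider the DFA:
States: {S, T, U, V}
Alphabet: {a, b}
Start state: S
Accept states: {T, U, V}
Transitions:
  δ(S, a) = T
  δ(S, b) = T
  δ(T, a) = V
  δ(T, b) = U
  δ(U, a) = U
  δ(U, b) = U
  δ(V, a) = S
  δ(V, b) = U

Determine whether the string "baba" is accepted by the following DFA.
Processing string "baba":
  S --b--> T
  T --a--> V
  V --b--> U
  U --a--> U
Final state: U
Accept states: {T, U, V}
Yes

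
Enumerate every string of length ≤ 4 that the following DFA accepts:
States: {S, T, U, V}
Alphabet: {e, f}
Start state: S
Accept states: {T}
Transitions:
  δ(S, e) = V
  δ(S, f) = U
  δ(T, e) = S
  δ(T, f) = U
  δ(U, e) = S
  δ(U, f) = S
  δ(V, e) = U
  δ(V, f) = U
None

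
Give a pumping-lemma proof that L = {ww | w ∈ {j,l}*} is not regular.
Assume L is regular with pumping length p. Idea: pumping the leading j-block breaks the equality of the two halves.
Choose s = j^p l j^p l ∈ L (with w = j^p l). |s| = 2p+2 ≥ p. By the pumping lemma, s = xyz with |xy| ≤ p, |y| > 0, so y = j^k with k ≥ 1, in the first j-block. Then xy²z = j^(p+k) l j^p l, of length 2p+2+k. If k is odd this length is odd, so it cannot be of the form ww. If k is even, each half has length p+1+k/2 ≤ p+k, so the first half lies entirely inside the leading j-block and contains no l, while the second half ends in l; the halves differ. Either way xy²z ∉ L.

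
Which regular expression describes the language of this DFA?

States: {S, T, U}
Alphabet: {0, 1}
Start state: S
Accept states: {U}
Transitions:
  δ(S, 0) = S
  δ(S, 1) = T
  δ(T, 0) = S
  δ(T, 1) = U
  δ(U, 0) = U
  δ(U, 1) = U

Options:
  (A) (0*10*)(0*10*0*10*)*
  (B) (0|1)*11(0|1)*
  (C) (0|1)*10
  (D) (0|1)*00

Check each option against the DFA on short strings; one disagreement eliminates an option:
  (A) (0*10*)(0*10*0*10*)*: on '1' the DFA goes S → T and rejects (T ∉ Accept), but the regex matches it → eliminate
  (B) (0|1)*11(0|1)*: agrees with the DFA on every string of length ≤ 6
  (C) (0|1)*10: on '10' the DFA goes S → T → S and rejects (S ∉ Accept), but the regex matches it → eliminate
  (D) (0|1)*00: on '00' the DFA goes S → S → S and rejects (S ∉ Accept), but the regex matches it → eliminate
Only (B) is consistent with the DFA.
(B) (0|1)*11(0|1)*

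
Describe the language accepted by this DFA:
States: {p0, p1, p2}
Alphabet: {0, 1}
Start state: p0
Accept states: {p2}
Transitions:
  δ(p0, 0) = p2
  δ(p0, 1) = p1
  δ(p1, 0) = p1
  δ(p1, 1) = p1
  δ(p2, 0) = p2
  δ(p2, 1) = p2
Testing a few strings:
  '1' → reject
  '0' → accept
  '110' → reject
  '10' → reject
State roles: p0=no input read; p1=started with 1 (dead); p2=started with 0
All binary strings starting with 0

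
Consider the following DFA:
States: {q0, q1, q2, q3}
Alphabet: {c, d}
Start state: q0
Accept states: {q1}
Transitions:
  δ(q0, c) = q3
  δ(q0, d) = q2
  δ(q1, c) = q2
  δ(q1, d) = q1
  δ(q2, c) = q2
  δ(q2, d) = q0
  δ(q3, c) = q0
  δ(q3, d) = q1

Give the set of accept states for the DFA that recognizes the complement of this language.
Complement accept states = All states \ Original accept states
= {q0, q1, q2, q3} \ {q1}
{q0, q2, q3}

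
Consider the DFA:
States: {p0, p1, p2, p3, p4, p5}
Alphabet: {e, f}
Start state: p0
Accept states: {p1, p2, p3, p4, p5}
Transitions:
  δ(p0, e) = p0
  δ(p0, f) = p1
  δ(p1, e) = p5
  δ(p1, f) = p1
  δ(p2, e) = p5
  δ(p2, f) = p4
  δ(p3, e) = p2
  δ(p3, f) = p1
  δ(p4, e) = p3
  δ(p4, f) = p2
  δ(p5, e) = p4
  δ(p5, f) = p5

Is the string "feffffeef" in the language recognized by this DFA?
Processing string "feffffeef":
  p0 --f--> p1
  p1 --e--> p5
  p5 --f--> p5
  p5 --f--> p5
  p5 --f--> p5
  p5 --f--> p5
  p5 --e--> p4
  p4 --e--> p3
  p3 --f--> p1
Final state: p1
Accept states: {p1, p2, p3, p4, p5}
Yes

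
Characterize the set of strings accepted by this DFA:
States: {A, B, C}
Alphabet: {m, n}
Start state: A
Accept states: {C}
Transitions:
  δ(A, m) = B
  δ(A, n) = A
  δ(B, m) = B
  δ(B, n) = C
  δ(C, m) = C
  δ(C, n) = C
Testing a few strings:
  'mmnm' → accept
  'n' → reject
  'nnmm' → reject
  'nnn' → reject
State roles: A=no m seen yet; B=seen a m, waiting for n; C=substring mn seen
All strings over {m,n} containing the substring mn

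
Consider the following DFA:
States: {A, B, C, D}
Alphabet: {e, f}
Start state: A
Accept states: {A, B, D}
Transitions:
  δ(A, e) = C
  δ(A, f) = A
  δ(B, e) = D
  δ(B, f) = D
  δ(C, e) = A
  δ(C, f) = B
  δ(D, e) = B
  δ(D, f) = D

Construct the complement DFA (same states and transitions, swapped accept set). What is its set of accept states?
Complement accept states = All states \ Original accept states
= {A, B, C, D} \ {A, B, D}
{C}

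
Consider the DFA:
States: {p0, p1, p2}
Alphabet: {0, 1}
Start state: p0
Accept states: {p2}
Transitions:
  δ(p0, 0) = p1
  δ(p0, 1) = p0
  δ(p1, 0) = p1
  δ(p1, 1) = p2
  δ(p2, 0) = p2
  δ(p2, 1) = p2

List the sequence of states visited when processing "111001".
read '1': p0 → p0
  read '1': p0 → p0
  read '1': p0 → p0
  read '0': p0 → p1
  read '0': p1 → p1
  read '1': p1 → p2
p0 -> p0 -> p0 -> p0 -> p1 -> p1 -> p2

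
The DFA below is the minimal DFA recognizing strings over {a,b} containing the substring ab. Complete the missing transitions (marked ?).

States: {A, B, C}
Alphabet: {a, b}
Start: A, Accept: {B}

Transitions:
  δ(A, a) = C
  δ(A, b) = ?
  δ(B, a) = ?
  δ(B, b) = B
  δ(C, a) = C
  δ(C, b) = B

From the language and accept set, identify what each state tracks — A: no a seen yet; B: substring ab seen; C: seen a a, waiting for b.
Each missing δ(q, a) is the state matching the new tracked value after reading a.
δ(A, b) = A; δ(B, a) = B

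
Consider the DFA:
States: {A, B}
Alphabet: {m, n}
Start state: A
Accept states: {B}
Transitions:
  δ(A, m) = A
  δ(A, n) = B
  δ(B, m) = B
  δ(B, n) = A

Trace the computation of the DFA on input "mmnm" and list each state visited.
read 'm': A → A
  read 'm': A → A
  read 'n': A → B
  read 'm': B → B
A -> A -> A -> B -> B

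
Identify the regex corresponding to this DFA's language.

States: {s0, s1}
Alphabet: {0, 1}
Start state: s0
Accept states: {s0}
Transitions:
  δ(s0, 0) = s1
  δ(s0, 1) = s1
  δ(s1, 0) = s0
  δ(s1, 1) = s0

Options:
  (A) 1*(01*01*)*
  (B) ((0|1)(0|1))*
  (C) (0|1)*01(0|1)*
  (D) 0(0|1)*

Check each option against the DFA on short strings; one disagreement eliminates an option:
  (A) 1*(01*01*)*: on '1' the DFA goes s0 → s1 and rejects (s1 ∉ Accept), but the regex matches it → eliminate
  (B) ((0|1)(0|1))*: agrees with the DFA on every string of length ≤ 6
  (C) (0|1)*01(0|1)*: on ε the DFA stays in s0 and accepts (s0 ∈ Accept), but the regex does not match it → eliminate
  (D) 0(0|1)*: on ε the DFA stays in s0 and accepts (s0 ∈ Accept), but the regex does not match it → eliminate
Only (B) is consistent with the DFA.
(B) ((0|1)(0|1))*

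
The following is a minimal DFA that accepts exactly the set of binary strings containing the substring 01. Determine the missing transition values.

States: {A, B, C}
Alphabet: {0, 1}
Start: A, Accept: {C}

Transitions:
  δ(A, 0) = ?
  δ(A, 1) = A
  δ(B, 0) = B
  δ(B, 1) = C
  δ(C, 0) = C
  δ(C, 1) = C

From the language and accept set, identify what each state tracks — A: no 0 seen yet; B: seen a 0, waiting for 1; C: substring 01 seen.
Each missing δ(q, a) is the state matching the new tracked value after reading a.
δ(A, 0) = B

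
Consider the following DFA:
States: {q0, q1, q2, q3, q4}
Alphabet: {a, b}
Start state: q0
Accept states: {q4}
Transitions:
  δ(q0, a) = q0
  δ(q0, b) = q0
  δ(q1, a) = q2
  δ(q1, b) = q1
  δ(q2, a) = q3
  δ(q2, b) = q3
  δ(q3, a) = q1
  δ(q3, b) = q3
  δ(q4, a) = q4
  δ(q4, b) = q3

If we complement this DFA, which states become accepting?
Complement accept states = All states \ Original accept states
= {q0, q1, q2, q3, q4} \ {q4}
{q0, q1, q2, q3}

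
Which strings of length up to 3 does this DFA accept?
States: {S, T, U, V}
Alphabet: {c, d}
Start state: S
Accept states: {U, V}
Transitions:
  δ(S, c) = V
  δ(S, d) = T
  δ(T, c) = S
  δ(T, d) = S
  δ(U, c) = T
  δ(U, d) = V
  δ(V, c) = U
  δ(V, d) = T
c, cc, ccd, dcc, ddc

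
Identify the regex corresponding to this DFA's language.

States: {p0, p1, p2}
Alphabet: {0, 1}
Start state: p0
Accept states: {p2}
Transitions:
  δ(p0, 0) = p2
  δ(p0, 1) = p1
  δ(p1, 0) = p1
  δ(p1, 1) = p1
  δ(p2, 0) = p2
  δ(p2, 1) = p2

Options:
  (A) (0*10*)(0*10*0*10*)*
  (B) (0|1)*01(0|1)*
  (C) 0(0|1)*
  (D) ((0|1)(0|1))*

Check each option against the DFA on short strings; one disagreement eliminates an option:
  (A) (0*10*)(0*10*0*10*)*: on '0' the DFA goes p0 → p2 and accepts (p2 ∈ Accept), but the regex does not match it → eliminate
  (B) (0|1)*01(0|1)*: on '0' the DFA goes p0 → p2 and accepts (p2 ∈ Accept), but the regex does not match it → eliminate
  (C) 0(0|1)*: agrees with the DFA on every string of length ≤ 6
  (D) ((0|1)(0|1))*: on ε the DFA stays in p0 and rejects (p0 ∉ Accept), but the regex matches it → eliminate
Only (C) is consistent with the DFA.
(C) 0(0|1)*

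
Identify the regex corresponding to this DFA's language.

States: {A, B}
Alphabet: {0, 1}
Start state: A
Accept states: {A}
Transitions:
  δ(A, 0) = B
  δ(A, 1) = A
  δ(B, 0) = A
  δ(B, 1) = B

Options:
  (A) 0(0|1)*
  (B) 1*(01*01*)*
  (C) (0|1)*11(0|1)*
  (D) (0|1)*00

Check each option against the DFA on short strings; one disagreement eliminates an option:
  (A) 0(0|1)*: on ε the DFA stays in A and accepts (A ∈ Accept), but the regex does not match it → eliminate
  (B) 1*(01*01*)*: agrees with the DFA on every string of length ≤ 6
  (C) (0|1)*11(0|1)*: on ε the DFA stays in A and accepts (A ∈ Accept), but the regex does not match it → eliminate
  (D) (0|1)*00: on ε the DFA stays in A and accepts (A ∈ Accept), but the regex does not match it → eliminate
Only (B) is consistent with the DFA.
(B) 1*(01*01*)*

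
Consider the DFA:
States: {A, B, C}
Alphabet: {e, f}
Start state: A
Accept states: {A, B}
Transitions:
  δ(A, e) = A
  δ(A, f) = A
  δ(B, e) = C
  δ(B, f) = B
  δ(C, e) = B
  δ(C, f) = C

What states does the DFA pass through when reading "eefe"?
read 'e': A → A
  read 'e': A → A
  read 'f': A → A
  read 'e': A → A
A -> A -> A -> A -> A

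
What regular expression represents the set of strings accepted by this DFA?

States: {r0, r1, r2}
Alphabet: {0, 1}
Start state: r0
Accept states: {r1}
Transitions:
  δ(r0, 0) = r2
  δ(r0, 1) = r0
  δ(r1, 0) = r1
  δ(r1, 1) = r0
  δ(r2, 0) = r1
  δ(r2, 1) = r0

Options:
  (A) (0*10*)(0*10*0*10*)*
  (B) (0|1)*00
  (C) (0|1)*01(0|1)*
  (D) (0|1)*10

Check each option against the DFA on short strings; one disagreement eliminates an option:
  (A) (0*10*)(0*10*0*10*)*: on '1' the DFA goes r0 → r0 and rejects (r0 ∉ Accept), but the regex matches it → eliminate
  (B) (0|1)*00: agrees with the DFA on every string of length ≤ 6
  (C) (0|1)*01(0|1)*: on '00' the DFA goes r0 → r2 → r1 and accepts (r1 ∈ Accept), but the regex does not match it → eliminate
  (D) (0|1)*10: on '00' the DFA goes r0 → r2 → r1 and accepts (r1 ∈ Accept), but the regex does not match it → eliminate
Only (B) is consistent with the DFA.
(B) (0|1)*00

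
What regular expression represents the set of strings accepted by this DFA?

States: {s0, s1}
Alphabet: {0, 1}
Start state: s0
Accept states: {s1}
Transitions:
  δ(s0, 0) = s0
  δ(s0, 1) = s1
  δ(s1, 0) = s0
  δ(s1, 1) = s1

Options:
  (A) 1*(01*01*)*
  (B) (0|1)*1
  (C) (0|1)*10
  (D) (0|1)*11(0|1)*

Check each option against the DFA on short strings; one disagreement eliminates an option:
  (A) 1*(01*01*)*: on ε the DFA stays in s0 and rejects (s0 ∉ Accept), but the regex matches it → eliminate
  (B) (0|1)*1: agrees with the DFA on every string of length ≤ 6
  (C) (0|1)*10: on '1' the DFA goes s0 → s1 and accepts (s1 ∈ Accept), but the regex does not match it → eliminate
  (D) (0|1)*11(0|1)*: on '1' the DFA goes s0 → s1 and accepts (s1 ∈ Accept), but the regex does not match it → eliminate
Only (B) is consistent with the DFA.
(B) (0|1)*1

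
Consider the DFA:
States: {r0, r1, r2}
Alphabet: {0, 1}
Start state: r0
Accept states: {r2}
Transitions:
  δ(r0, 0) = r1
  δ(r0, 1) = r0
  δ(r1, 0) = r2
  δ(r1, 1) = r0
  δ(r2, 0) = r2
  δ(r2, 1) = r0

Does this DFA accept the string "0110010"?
Processing string "0110010":
  r0 --0--> r1
  r1 --1--> r0
  r0 --1--> r0
  r0 --0--> r1
  r1 --0--> r2
  r2 --1--> r0
  r0 --0--> r1
Final state: r1
Accept states: {r2}
No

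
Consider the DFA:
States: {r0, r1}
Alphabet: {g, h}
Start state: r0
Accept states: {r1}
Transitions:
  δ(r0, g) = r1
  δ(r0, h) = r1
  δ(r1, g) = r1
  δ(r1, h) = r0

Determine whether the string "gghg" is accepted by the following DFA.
Processing string "gghg":
  r0 --g--> r1
  r1 --g--> r1
  r1 --h--> r0
  r0 --g--> r1
Final state: r1
Accept states: {r1}
Yes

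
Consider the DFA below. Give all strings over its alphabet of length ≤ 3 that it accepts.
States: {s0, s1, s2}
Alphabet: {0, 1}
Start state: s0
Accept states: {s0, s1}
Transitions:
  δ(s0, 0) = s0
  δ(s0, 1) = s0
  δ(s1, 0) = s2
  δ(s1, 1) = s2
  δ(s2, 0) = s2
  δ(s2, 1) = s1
ε, 0, 1, 00, 01, 10, 11, 000, 001, 010, 011, 100, 101, 110, 111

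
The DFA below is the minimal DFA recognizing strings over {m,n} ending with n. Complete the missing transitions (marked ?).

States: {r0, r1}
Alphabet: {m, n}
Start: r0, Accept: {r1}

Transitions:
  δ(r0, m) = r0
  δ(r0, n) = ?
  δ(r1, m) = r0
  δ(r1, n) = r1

From the language and accept set, identify what each state tracks — r0: last symbol not n; r1: last symbol is n.
Each missing δ(q, a) is the state matching the new tracked value after reading a.
δ(r0, n) = r1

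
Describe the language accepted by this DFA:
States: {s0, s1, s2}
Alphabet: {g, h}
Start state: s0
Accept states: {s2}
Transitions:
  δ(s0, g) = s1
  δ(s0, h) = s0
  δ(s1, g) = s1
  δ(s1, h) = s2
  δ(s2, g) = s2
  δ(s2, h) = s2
Testing a few strings:
  'gg' → reject
  'gh' → accept
  'hhhh' → reject
  'ghh' → accept
State roles: s0=no g seen yet; s1=seen a g, waiting for h; s2=substring gh seen
All strings over {g,h} containing the substring gh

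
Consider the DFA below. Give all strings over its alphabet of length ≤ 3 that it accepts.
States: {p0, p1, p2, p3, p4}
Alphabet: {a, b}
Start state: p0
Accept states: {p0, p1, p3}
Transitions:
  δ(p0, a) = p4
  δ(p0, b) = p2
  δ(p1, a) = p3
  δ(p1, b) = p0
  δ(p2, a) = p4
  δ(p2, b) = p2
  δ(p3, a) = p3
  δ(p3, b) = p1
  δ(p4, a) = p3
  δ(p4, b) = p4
ε, aa, aaa, aab, aba, baa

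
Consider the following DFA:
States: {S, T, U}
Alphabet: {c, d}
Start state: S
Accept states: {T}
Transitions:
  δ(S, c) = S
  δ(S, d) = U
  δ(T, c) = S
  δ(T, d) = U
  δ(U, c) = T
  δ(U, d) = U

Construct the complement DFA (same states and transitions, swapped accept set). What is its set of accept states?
Complement accept states = All states \ Original accept states
= {S, T, U} \ {T}
{S, U}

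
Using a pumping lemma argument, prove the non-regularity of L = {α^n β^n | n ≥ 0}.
Assume L is regular with pumping length p. Idea: pumping the α-block changes the count balance.
Choose s = α^p β^p (length 2p ≥ p). By the pumping lemma, s = xyz with |xy| ≤ p, |y| > 0. So y = α^k for some k > 0 (since xy is entirely within the α's). Pumping gives xy²z = α^(p+k) β^p, which is not in L since p+k ≠ p.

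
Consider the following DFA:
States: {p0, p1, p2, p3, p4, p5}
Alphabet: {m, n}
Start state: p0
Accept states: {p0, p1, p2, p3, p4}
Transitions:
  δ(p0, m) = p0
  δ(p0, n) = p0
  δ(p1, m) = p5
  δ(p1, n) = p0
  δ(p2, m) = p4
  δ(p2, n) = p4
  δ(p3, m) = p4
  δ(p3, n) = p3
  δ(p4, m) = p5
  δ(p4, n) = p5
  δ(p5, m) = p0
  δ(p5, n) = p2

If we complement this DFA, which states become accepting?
Complement accept states = All states \ Original accept states
= {p0, p1, p2, p3, p4, p5} \ {p0, p1, p2, p3, p4}
{p5}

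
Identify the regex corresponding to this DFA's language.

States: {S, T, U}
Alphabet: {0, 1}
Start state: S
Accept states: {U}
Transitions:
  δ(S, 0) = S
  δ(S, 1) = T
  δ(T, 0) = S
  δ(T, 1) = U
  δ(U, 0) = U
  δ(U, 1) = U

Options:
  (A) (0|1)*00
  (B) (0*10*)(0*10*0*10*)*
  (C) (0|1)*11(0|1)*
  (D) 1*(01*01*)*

Check each option against the DFA on short strings; one disagreement eliminates an option:
  (A) (0|1)*00: on '00' the DFA goes S → S → S and rejects (S ∉ Accept), but the regex matches it → eliminate
  (B) (0*10*)(0*10*0*10*)*: on '1' the DFA goes S → T and rejects (T ∉ Accept), but the regex matches it → eliminate
  (C) (0|1)*11(0|1)*: agrees with the DFA on every string of length ≤ 6
  (D) 1*(01*01*)*: on ε the DFA stays in S and rejects (S ∉ Accept), but the regex matches it → eliminate
Only (C) is consistent with the DFA.
(C) (0|1)*11(0|1)*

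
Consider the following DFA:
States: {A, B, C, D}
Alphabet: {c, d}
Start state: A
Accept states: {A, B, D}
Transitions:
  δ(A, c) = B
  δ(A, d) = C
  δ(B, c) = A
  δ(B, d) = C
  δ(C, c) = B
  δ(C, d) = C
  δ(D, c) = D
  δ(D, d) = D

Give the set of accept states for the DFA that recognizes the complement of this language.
Complement accept states = All states \ Original accept states
= {A, B, C, D} \ {A, B, D}
{C}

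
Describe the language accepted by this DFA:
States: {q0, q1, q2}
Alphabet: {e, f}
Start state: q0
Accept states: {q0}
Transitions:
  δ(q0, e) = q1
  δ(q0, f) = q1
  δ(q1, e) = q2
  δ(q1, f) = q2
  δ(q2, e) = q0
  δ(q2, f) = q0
Testing a few strings:
  'eee' → accept
  'efe' → accept
  'fe' → reject
  'ffef' → reject
State roles: q0=length ≡ 0 (mod 3); q1=length ≡ 1 (mod 3); q2=length ≡ 2 (mod 3)
All strings over {e,f} whose length is a multiple of 3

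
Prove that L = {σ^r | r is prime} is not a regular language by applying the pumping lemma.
Assume L is regular with pumping length p. Idea: pumping by a suitable count produces a composite length.
Let q be a prime with q ≥ p and choose s = σ^q ∈ L. By the pumping lemma, s = xyz with |xy| ≤ p, |y| = k ≥ 1. Take i = q+1: |xy^(q+1)z| = q + q·k = q(1+k). Since q ≥ 2 and 1+k ≥ 2, q(1+k) is composite, so xy^(q+1)z ∉ L.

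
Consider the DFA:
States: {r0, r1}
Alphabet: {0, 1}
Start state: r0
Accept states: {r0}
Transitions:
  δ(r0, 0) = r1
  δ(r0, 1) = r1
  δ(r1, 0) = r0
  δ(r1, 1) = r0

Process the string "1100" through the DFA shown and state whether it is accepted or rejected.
Processing string "1100":
  r0 --1--> r1
  r1 --1--> r0
  r0 --0--> r1
  r1 --0--> r0
Final state: r0
Accept states: {r0}
Yes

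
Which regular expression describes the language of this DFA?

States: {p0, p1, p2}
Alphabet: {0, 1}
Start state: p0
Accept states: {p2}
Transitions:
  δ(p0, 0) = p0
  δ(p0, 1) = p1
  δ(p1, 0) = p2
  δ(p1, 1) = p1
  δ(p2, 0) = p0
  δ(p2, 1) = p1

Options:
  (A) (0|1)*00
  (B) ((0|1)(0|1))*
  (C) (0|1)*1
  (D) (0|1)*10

Check each option against the DFA on short strings; one disagreement eliminates an option:
  (A) (0|1)*00: on '00' the DFA goes p0 → p0 → p0 and rejects (p0 ∉ Accept), but the regex matches it → eliminate
  (B) ((0|1)(0|1))*: on ε the DFA stays in p0 and rejects (p0 ∉ Accept), but the regex matches it → eliminate
  (C) (0|1)*1: on '1' the DFA goes p0 → p1 and rejects (p1 ∉ Accept), but the regex matches it → eliminate
  (D) (0|1)*10: agrees with the DFA on every string of length ≤ 6
Only (D) is consistent with the DFA.
(D) (0|1)*10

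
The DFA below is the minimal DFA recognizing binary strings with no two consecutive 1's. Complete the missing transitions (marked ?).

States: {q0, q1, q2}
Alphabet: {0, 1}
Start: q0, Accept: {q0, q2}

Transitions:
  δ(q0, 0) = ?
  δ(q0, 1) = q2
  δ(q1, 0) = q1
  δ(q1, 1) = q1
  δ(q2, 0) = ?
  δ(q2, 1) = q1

From the language and accept set, identify what each state tracks — q0: last symbol not 1 (ok); q1: saw 11 (dead); q2: last symbol 1 (ok).
Each missing δ(q, a) is the state matching the new tracked value after reading a.
δ(q0, 0) = q0; δ(q2, 0) = q0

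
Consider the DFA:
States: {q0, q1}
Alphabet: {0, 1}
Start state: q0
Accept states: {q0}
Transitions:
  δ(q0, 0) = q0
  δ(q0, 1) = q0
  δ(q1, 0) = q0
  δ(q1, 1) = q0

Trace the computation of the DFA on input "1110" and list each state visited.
read '1': q0 → q0
  read '1': q0 → q0
  read '1': q0 → q0
  read '0': q0 → q0
q0 -> q0 -> q0 -> q0 -> q0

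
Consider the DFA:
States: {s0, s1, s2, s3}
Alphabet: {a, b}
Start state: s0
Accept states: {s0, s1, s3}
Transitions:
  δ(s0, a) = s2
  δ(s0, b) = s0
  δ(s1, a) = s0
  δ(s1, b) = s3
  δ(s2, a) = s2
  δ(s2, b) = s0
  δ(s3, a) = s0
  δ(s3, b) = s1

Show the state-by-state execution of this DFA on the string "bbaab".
read 'b': s0 → s0
  read 'b': s0 → s0
  read 'a': s0 → s2
  read 'a': s2 → s2
  read 'b': s2 → s0
s0 -> s0 -> s0 -> s2 -> s2 -> s0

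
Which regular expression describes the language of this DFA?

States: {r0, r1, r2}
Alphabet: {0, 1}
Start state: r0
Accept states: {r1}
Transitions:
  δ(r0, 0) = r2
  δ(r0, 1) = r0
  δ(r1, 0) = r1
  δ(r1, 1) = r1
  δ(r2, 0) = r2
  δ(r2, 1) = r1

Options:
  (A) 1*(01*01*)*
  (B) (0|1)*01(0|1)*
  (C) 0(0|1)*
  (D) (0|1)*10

Check each option against the DFA on short strings; one disagreement eliminates an option:
  (A) 1*(01*01*)*: on ε the DFA stays in r0 and rejects (r0 ∉ Accept), but the regex matches it → eliminate
  (B) (0|1)*01(0|1)*: agrees with the DFA on every string of length ≤ 6
  (C) 0(0|1)*: on '0' the DFA goes r0 → r2 and rejects (r2 ∉ Accept), but the regex matches it → eliminate
  (D) (0|1)*10: on '01' the DFA goes r0 → r2 → r1 and accepts (r1 ∈ Accept), but the regex does not match it → eliminate
Only (B) is consistent with the DFA.
(B) (0|1)*01(0|1)*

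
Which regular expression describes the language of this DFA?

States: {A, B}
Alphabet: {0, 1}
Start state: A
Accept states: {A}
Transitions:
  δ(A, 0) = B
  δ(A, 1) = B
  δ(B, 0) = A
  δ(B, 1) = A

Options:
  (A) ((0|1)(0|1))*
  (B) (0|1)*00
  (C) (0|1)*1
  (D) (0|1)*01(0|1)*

Check each option against the DFA on short strings; one disagreement eliminates an option:
  (A) ((0|1)(0|1))*: agrees with the DFA on every string of length ≤ 6
  (B) (0|1)*00: on ε the DFA stays in A and accepts (A ∈ Accept), but the regex does not match it → eliminate
  (C) (0|1)*1: on ε the DFA stays in A and accepts (A ∈ Accept), but the regex does not match it → eliminate
  (D) (0|1)*01(0|1)*: on ε the DFA stays in A and accepts (A ∈ Accept), but the regex does not match it → eliminate
Only (A) is consistent with the DFA.
(A) ((0|1)(0|1))*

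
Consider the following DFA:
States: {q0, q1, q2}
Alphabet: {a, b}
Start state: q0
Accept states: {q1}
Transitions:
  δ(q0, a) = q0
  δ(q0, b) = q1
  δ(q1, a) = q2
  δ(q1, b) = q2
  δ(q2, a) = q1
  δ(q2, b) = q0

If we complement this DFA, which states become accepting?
Complement accept states = All states \ Original accept states
= {q0, q1, q2} \ {q1}
{q0, q2}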